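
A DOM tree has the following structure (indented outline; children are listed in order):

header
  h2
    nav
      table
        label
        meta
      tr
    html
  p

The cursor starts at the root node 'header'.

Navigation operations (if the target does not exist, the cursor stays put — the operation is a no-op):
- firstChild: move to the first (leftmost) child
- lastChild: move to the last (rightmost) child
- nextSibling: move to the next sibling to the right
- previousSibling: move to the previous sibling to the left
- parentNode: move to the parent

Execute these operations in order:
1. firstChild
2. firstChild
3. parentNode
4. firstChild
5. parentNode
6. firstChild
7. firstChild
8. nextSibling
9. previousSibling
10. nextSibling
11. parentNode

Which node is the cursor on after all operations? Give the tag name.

Answer: nav

Derivation:
After 1 (firstChild): h2
After 2 (firstChild): nav
After 3 (parentNode): h2
After 4 (firstChild): nav
After 5 (parentNode): h2
After 6 (firstChild): nav
After 7 (firstChild): table
After 8 (nextSibling): tr
After 9 (previousSibling): table
After 10 (nextSibling): tr
After 11 (parentNode): nav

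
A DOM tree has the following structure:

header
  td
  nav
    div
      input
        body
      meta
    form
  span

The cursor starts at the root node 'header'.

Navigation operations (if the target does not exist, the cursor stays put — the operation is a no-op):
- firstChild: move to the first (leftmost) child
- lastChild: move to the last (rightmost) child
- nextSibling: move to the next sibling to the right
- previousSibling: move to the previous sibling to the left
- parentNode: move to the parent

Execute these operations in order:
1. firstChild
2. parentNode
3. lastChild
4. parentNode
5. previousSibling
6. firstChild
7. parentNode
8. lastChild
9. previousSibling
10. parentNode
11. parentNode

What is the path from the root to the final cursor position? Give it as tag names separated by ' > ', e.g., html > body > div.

Answer: header

Derivation:
After 1 (firstChild): td
After 2 (parentNode): header
After 3 (lastChild): span
After 4 (parentNode): header
After 5 (previousSibling): header (no-op, stayed)
After 6 (firstChild): td
After 7 (parentNode): header
After 8 (lastChild): span
After 9 (previousSibling): nav
After 10 (parentNode): header
After 11 (parentNode): header (no-op, stayed)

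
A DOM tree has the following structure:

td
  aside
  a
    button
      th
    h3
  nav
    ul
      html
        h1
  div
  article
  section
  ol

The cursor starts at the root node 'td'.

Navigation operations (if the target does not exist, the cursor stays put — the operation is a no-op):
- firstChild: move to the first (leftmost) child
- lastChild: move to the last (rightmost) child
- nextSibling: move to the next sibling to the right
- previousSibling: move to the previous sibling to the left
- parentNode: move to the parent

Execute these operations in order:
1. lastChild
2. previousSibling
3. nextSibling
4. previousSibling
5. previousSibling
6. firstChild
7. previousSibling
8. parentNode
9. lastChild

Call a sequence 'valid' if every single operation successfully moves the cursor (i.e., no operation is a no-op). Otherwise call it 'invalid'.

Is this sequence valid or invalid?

After 1 (lastChild): ol
After 2 (previousSibling): section
After 3 (nextSibling): ol
After 4 (previousSibling): section
After 5 (previousSibling): article
After 6 (firstChild): article (no-op, stayed)
After 7 (previousSibling): div
After 8 (parentNode): td
After 9 (lastChild): ol

Answer: invalid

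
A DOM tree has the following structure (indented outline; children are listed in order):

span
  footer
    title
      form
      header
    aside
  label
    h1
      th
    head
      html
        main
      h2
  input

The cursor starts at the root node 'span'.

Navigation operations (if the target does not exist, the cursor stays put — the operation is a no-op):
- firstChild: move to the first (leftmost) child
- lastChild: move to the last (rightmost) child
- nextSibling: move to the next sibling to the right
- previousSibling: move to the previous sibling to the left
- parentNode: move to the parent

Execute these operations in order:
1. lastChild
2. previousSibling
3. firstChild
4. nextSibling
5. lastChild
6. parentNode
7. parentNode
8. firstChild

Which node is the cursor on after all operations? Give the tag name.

After 1 (lastChild): input
After 2 (previousSibling): label
After 3 (firstChild): h1
After 4 (nextSibling): head
After 5 (lastChild): h2
After 6 (parentNode): head
After 7 (parentNode): label
After 8 (firstChild): h1

Answer: h1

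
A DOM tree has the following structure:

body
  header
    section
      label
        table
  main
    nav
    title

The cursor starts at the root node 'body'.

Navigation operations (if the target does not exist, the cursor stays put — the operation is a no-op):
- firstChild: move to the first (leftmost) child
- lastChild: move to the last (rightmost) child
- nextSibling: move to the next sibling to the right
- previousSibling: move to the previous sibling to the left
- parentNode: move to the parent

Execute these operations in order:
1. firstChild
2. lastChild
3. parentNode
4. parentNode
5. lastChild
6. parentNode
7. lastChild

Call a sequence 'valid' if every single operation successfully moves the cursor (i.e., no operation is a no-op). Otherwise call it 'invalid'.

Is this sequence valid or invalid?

Answer: valid

Derivation:
After 1 (firstChild): header
After 2 (lastChild): section
After 3 (parentNode): header
After 4 (parentNode): body
After 5 (lastChild): main
After 6 (parentNode): body
After 7 (lastChild): main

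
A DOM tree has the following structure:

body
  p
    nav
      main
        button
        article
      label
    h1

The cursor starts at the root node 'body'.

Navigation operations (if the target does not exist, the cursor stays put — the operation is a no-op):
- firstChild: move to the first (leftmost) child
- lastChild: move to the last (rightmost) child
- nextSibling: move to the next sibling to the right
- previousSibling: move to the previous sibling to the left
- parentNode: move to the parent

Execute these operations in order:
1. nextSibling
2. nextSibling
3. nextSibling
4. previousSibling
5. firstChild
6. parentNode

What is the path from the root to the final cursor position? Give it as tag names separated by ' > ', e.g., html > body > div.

After 1 (nextSibling): body (no-op, stayed)
After 2 (nextSibling): body (no-op, stayed)
After 3 (nextSibling): body (no-op, stayed)
After 4 (previousSibling): body (no-op, stayed)
After 5 (firstChild): p
After 6 (parentNode): body

Answer: body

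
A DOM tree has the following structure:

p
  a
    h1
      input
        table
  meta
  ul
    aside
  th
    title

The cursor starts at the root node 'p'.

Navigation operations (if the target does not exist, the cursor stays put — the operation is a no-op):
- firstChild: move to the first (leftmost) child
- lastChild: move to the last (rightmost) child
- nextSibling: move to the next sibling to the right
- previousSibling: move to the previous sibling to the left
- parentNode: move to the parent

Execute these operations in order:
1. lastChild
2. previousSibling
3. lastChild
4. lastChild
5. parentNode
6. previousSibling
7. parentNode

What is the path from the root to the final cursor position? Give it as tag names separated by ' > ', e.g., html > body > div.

After 1 (lastChild): th
After 2 (previousSibling): ul
After 3 (lastChild): aside
After 4 (lastChild): aside (no-op, stayed)
After 5 (parentNode): ul
After 6 (previousSibling): meta
After 7 (parentNode): p

Answer: p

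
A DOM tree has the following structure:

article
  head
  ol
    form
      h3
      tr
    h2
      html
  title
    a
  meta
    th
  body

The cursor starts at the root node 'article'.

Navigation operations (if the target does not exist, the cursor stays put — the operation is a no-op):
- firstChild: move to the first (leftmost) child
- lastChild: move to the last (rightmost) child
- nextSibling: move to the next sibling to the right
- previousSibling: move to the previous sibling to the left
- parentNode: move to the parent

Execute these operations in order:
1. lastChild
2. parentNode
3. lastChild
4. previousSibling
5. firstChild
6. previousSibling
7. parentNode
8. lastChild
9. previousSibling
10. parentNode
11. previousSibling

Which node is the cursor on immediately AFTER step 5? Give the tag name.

After 1 (lastChild): body
After 2 (parentNode): article
After 3 (lastChild): body
After 4 (previousSibling): meta
After 5 (firstChild): th

Answer: th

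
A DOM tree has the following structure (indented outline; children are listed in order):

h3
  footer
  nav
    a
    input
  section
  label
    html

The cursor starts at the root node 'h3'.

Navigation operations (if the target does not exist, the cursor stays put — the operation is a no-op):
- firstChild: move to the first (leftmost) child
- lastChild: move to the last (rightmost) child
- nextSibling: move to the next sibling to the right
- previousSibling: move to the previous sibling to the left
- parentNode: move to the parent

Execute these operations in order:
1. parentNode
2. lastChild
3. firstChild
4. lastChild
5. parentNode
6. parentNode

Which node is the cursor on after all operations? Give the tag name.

Answer: h3

Derivation:
After 1 (parentNode): h3 (no-op, stayed)
After 2 (lastChild): label
After 3 (firstChild): html
After 4 (lastChild): html (no-op, stayed)
After 5 (parentNode): label
After 6 (parentNode): h3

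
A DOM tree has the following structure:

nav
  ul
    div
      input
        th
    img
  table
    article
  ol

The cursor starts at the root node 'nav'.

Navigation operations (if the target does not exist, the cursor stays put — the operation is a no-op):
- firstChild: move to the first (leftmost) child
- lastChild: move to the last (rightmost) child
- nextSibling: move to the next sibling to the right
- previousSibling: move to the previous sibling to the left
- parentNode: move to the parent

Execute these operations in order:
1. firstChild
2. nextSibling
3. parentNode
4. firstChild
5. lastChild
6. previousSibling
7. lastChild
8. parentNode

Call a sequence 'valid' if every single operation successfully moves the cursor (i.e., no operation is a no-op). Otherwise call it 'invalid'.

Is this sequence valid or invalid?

Answer: valid

Derivation:
After 1 (firstChild): ul
After 2 (nextSibling): table
After 3 (parentNode): nav
After 4 (firstChild): ul
After 5 (lastChild): img
After 6 (previousSibling): div
After 7 (lastChild): input
After 8 (parentNode): div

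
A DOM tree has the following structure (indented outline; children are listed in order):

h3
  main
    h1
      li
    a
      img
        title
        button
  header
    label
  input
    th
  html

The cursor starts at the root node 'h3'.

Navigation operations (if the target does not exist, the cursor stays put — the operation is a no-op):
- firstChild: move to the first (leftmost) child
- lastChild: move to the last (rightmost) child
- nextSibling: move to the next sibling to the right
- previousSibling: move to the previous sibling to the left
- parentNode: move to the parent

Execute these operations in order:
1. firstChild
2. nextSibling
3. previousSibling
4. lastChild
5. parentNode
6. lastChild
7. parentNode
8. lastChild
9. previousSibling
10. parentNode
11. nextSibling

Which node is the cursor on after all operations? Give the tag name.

After 1 (firstChild): main
After 2 (nextSibling): header
After 3 (previousSibling): main
After 4 (lastChild): a
After 5 (parentNode): main
After 6 (lastChild): a
After 7 (parentNode): main
After 8 (lastChild): a
After 9 (previousSibling): h1
After 10 (parentNode): main
After 11 (nextSibling): header

Answer: header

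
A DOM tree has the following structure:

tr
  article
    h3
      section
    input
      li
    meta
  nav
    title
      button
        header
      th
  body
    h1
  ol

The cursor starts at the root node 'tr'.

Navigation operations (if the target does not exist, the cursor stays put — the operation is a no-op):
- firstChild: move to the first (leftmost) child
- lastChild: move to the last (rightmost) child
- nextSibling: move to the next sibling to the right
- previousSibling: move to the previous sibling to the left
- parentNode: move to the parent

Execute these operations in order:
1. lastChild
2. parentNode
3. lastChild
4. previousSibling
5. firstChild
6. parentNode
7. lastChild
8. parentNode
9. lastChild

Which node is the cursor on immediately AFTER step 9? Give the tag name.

After 1 (lastChild): ol
After 2 (parentNode): tr
After 3 (lastChild): ol
After 4 (previousSibling): body
After 5 (firstChild): h1
After 6 (parentNode): body
After 7 (lastChild): h1
After 8 (parentNode): body
After 9 (lastChild): h1

Answer: h1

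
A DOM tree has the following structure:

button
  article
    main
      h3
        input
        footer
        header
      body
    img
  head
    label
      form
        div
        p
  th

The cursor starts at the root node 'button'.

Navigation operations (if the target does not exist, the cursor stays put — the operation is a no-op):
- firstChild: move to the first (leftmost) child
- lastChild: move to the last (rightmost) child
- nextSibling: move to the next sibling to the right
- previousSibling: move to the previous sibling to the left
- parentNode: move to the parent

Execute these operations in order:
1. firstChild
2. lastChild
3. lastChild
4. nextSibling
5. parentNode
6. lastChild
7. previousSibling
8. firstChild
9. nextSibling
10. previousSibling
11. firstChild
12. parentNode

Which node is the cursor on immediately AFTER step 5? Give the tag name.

After 1 (firstChild): article
After 2 (lastChild): img
After 3 (lastChild): img (no-op, stayed)
After 4 (nextSibling): img (no-op, stayed)
After 5 (parentNode): article

Answer: article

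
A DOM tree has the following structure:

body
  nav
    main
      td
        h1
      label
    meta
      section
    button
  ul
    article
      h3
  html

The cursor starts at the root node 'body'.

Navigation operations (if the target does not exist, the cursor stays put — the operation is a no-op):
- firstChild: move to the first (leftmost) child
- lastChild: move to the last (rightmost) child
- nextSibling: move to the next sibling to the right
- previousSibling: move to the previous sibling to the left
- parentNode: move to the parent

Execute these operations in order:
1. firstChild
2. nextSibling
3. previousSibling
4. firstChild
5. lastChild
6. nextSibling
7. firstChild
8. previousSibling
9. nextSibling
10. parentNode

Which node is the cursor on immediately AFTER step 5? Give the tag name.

Answer: label

Derivation:
After 1 (firstChild): nav
After 2 (nextSibling): ul
After 3 (previousSibling): nav
After 4 (firstChild): main
After 5 (lastChild): label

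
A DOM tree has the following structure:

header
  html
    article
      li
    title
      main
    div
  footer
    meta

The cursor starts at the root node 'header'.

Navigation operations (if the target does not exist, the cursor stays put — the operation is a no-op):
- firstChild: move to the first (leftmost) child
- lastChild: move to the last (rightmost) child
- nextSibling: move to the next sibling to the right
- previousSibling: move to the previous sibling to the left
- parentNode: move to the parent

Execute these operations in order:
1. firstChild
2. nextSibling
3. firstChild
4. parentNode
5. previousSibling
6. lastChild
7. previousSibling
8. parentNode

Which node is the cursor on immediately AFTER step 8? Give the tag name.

Answer: html

Derivation:
After 1 (firstChild): html
After 2 (nextSibling): footer
After 3 (firstChild): meta
After 4 (parentNode): footer
After 5 (previousSibling): html
After 6 (lastChild): div
After 7 (previousSibling): title
After 8 (parentNode): html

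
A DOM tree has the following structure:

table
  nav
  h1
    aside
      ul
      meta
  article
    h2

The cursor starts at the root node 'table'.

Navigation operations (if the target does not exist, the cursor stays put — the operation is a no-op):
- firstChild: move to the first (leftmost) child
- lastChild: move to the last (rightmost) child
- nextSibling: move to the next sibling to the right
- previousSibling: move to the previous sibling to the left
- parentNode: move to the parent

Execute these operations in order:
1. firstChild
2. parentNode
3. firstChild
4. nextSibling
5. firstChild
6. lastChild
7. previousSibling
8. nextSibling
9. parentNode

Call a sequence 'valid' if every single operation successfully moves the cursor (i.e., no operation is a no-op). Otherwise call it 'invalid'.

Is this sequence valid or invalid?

After 1 (firstChild): nav
After 2 (parentNode): table
After 3 (firstChild): nav
After 4 (nextSibling): h1
After 5 (firstChild): aside
After 6 (lastChild): meta
After 7 (previousSibling): ul
After 8 (nextSibling): meta
After 9 (parentNode): aside

Answer: valid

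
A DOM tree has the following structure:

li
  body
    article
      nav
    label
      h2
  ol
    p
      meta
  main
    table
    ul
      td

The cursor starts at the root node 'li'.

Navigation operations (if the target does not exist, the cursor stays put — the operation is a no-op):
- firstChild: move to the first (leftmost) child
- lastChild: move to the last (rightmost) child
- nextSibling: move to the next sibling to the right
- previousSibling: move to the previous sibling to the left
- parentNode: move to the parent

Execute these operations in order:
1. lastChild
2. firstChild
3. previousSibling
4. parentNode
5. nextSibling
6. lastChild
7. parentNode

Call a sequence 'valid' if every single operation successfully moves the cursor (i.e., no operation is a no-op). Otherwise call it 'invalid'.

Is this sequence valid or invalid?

Answer: invalid

Derivation:
After 1 (lastChild): main
After 2 (firstChild): table
After 3 (previousSibling): table (no-op, stayed)
After 4 (parentNode): main
After 5 (nextSibling): main (no-op, stayed)
After 6 (lastChild): ul
After 7 (parentNode): main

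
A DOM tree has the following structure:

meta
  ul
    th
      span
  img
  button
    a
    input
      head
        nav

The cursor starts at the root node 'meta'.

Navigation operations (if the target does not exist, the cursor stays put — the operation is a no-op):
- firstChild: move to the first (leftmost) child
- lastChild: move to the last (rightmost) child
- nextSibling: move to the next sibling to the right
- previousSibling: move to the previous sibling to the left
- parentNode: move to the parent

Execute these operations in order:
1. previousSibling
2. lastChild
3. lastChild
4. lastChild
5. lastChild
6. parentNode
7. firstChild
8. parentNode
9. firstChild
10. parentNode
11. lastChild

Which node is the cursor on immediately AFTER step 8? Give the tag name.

Answer: head

Derivation:
After 1 (previousSibling): meta (no-op, stayed)
After 2 (lastChild): button
After 3 (lastChild): input
After 4 (lastChild): head
After 5 (lastChild): nav
After 6 (parentNode): head
After 7 (firstChild): nav
After 8 (parentNode): head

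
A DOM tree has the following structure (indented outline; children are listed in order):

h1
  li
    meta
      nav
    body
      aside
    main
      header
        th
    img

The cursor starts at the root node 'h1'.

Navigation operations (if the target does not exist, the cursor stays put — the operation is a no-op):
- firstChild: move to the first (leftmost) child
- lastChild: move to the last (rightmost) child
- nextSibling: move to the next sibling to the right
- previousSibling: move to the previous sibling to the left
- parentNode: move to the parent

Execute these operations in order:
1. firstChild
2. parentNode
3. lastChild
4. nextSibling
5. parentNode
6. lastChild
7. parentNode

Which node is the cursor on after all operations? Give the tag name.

After 1 (firstChild): li
After 2 (parentNode): h1
After 3 (lastChild): li
After 4 (nextSibling): li (no-op, stayed)
After 5 (parentNode): h1
After 6 (lastChild): li
After 7 (parentNode): h1

Answer: h1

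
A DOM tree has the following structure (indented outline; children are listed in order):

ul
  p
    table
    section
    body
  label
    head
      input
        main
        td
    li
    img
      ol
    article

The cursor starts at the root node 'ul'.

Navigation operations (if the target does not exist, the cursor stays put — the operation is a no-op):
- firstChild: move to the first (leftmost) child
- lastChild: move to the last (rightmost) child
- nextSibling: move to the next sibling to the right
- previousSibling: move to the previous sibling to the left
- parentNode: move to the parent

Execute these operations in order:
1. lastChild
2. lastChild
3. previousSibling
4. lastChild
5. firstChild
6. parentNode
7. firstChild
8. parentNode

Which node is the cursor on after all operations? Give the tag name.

After 1 (lastChild): label
After 2 (lastChild): article
After 3 (previousSibling): img
After 4 (lastChild): ol
After 5 (firstChild): ol (no-op, stayed)
After 6 (parentNode): img
After 7 (firstChild): ol
After 8 (parentNode): img

Answer: img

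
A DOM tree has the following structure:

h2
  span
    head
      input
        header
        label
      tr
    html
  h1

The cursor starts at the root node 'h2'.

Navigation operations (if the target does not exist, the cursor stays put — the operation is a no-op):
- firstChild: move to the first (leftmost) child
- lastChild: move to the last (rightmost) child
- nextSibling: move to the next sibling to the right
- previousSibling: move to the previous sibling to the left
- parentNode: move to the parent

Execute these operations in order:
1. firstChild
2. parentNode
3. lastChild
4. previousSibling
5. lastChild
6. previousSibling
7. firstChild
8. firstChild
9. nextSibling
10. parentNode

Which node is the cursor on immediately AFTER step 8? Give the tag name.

Answer: header

Derivation:
After 1 (firstChild): span
After 2 (parentNode): h2
After 3 (lastChild): h1
After 4 (previousSibling): span
After 5 (lastChild): html
After 6 (previousSibling): head
After 7 (firstChild): input
After 8 (firstChild): header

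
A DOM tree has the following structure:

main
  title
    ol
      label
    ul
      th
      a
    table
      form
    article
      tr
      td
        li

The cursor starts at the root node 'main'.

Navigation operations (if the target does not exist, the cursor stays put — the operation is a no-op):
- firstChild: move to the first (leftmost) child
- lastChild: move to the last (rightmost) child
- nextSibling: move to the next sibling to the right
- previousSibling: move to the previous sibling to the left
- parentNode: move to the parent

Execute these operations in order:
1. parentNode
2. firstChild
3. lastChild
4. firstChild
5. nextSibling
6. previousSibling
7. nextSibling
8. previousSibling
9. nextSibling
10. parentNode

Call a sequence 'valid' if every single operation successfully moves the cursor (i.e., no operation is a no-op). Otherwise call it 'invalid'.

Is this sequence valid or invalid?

Answer: invalid

Derivation:
After 1 (parentNode): main (no-op, stayed)
After 2 (firstChild): title
After 3 (lastChild): article
After 4 (firstChild): tr
After 5 (nextSibling): td
After 6 (previousSibling): tr
After 7 (nextSibling): td
After 8 (previousSibling): tr
After 9 (nextSibling): td
After 10 (parentNode): article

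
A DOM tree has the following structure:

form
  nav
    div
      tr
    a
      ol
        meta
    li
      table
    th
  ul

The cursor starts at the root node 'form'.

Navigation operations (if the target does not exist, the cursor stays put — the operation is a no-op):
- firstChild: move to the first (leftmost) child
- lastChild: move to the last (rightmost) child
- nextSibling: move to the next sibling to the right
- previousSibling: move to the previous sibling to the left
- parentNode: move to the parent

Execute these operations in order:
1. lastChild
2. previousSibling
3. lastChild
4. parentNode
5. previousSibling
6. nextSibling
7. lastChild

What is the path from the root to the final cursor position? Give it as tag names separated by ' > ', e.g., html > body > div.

After 1 (lastChild): ul
After 2 (previousSibling): nav
After 3 (lastChild): th
After 4 (parentNode): nav
After 5 (previousSibling): nav (no-op, stayed)
After 6 (nextSibling): ul
After 7 (lastChild): ul (no-op, stayed)

Answer: form > ul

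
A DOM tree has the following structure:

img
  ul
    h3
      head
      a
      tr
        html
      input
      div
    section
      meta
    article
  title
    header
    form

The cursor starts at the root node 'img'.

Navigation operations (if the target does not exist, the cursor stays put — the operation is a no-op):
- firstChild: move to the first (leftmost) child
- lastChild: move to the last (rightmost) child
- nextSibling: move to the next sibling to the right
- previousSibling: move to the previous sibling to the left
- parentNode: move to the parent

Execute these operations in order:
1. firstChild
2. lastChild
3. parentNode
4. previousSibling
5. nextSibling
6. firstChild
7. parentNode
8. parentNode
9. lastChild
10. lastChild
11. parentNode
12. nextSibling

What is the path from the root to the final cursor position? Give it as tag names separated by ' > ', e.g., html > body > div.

After 1 (firstChild): ul
After 2 (lastChild): article
After 3 (parentNode): ul
After 4 (previousSibling): ul (no-op, stayed)
After 5 (nextSibling): title
After 6 (firstChild): header
After 7 (parentNode): title
After 8 (parentNode): img
After 9 (lastChild): title
After 10 (lastChild): form
After 11 (parentNode): title
After 12 (nextSibling): title (no-op, stayed)

Answer: img > title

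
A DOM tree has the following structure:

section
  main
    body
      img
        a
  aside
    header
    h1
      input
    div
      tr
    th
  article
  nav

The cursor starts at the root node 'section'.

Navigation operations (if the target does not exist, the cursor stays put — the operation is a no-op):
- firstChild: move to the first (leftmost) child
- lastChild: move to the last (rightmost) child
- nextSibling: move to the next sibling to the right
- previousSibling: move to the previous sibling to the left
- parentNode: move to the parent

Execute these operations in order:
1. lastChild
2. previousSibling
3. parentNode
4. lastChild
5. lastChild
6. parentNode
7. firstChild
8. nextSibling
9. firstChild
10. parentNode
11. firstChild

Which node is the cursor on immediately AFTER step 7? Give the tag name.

Answer: main

Derivation:
After 1 (lastChild): nav
After 2 (previousSibling): article
After 3 (parentNode): section
After 4 (lastChild): nav
After 5 (lastChild): nav (no-op, stayed)
After 6 (parentNode): section
After 7 (firstChild): main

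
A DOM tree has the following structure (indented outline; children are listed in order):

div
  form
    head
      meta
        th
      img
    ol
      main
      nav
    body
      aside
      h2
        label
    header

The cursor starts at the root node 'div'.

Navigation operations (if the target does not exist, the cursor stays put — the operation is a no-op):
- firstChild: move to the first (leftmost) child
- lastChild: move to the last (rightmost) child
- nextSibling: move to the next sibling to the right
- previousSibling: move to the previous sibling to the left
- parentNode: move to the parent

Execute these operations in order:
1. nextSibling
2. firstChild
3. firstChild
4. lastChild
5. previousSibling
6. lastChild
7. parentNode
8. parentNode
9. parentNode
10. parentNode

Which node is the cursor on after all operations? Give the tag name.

After 1 (nextSibling): div (no-op, stayed)
After 2 (firstChild): form
After 3 (firstChild): head
After 4 (lastChild): img
After 5 (previousSibling): meta
After 6 (lastChild): th
After 7 (parentNode): meta
After 8 (parentNode): head
After 9 (parentNode): form
After 10 (parentNode): div

Answer: div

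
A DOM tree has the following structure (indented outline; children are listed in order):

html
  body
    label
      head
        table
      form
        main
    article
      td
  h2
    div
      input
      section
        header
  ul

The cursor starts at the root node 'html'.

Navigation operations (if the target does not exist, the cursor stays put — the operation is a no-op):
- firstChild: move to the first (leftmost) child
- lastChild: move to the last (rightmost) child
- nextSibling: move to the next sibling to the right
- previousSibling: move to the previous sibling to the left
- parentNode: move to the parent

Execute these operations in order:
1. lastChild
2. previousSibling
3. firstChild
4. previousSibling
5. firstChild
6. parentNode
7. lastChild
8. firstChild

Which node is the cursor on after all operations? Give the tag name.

Answer: header

Derivation:
After 1 (lastChild): ul
After 2 (previousSibling): h2
After 3 (firstChild): div
After 4 (previousSibling): div (no-op, stayed)
After 5 (firstChild): input
After 6 (parentNode): div
After 7 (lastChild): section
After 8 (firstChild): header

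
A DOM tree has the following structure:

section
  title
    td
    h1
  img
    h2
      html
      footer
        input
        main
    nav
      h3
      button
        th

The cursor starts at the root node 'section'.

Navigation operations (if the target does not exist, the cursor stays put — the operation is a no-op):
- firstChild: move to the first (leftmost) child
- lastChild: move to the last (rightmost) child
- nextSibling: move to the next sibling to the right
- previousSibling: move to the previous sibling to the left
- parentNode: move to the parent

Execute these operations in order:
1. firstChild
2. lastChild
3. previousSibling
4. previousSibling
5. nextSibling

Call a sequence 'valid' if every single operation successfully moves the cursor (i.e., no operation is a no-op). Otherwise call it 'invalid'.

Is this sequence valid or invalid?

After 1 (firstChild): title
After 2 (lastChild): h1
After 3 (previousSibling): td
After 4 (previousSibling): td (no-op, stayed)
After 5 (nextSibling): h1

Answer: invalid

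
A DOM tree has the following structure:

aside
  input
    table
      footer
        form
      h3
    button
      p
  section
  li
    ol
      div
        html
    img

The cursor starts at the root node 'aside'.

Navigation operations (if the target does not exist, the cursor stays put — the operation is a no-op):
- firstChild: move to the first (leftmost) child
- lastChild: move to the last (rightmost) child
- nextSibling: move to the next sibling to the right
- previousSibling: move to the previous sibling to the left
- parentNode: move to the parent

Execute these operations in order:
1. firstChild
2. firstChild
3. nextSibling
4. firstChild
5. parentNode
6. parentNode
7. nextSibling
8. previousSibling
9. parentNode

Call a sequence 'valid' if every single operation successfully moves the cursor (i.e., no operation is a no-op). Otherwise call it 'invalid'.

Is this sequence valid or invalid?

Answer: valid

Derivation:
After 1 (firstChild): input
After 2 (firstChild): table
After 3 (nextSibling): button
After 4 (firstChild): p
After 5 (parentNode): button
After 6 (parentNode): input
After 7 (nextSibling): section
After 8 (previousSibling): input
After 9 (parentNode): aside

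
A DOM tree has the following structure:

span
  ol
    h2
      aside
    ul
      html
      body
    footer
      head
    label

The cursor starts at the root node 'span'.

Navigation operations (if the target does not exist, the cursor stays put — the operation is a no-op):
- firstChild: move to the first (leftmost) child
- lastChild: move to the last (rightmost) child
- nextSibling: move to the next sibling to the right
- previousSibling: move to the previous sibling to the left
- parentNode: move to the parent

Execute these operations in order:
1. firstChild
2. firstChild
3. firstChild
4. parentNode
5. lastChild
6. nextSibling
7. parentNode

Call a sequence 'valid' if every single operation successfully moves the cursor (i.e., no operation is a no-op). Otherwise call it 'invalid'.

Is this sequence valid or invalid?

Answer: invalid

Derivation:
After 1 (firstChild): ol
After 2 (firstChild): h2
After 3 (firstChild): aside
After 4 (parentNode): h2
After 5 (lastChild): aside
After 6 (nextSibling): aside (no-op, stayed)
After 7 (parentNode): h2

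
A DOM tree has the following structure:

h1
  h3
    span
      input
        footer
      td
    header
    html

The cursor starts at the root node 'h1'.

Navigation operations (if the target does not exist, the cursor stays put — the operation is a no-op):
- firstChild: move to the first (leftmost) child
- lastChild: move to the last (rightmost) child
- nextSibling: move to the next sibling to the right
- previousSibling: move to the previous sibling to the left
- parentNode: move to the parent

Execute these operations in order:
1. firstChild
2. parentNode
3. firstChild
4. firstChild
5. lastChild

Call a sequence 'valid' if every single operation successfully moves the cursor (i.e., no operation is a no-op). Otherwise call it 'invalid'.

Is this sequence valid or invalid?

Answer: valid

Derivation:
After 1 (firstChild): h3
After 2 (parentNode): h1
After 3 (firstChild): h3
After 4 (firstChild): span
After 5 (lastChild): td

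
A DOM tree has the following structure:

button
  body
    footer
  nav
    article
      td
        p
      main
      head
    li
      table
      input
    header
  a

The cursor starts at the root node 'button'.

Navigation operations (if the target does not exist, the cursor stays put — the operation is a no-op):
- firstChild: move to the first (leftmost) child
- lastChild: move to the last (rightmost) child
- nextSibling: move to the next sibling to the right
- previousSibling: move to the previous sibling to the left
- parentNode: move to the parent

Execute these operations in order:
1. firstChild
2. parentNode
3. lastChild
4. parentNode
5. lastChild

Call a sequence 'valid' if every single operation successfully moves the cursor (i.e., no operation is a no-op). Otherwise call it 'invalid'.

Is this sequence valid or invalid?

After 1 (firstChild): body
After 2 (parentNode): button
After 3 (lastChild): a
After 4 (parentNode): button
After 5 (lastChild): a

Answer: valid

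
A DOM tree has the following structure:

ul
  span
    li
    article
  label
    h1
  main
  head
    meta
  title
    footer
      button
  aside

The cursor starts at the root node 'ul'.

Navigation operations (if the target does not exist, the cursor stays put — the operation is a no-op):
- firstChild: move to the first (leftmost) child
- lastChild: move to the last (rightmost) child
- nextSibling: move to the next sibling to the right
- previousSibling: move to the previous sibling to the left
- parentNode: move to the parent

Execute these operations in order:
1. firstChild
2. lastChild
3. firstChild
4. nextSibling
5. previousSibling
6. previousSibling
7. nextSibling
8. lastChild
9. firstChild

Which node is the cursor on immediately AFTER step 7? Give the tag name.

After 1 (firstChild): span
After 2 (lastChild): article
After 3 (firstChild): article (no-op, stayed)
After 4 (nextSibling): article (no-op, stayed)
After 5 (previousSibling): li
After 6 (previousSibling): li (no-op, stayed)
After 7 (nextSibling): article

Answer: article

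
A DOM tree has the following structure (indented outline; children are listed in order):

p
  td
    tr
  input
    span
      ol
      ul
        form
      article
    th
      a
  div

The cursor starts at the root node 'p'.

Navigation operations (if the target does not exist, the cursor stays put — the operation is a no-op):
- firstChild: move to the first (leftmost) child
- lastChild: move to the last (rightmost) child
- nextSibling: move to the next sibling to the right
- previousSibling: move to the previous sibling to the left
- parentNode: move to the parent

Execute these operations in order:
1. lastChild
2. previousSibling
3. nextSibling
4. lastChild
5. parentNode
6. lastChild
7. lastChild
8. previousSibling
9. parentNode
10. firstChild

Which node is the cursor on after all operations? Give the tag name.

Answer: td

Derivation:
After 1 (lastChild): div
After 2 (previousSibling): input
After 3 (nextSibling): div
After 4 (lastChild): div (no-op, stayed)
After 5 (parentNode): p
After 6 (lastChild): div
After 7 (lastChild): div (no-op, stayed)
After 8 (previousSibling): input
After 9 (parentNode): p
After 10 (firstChild): td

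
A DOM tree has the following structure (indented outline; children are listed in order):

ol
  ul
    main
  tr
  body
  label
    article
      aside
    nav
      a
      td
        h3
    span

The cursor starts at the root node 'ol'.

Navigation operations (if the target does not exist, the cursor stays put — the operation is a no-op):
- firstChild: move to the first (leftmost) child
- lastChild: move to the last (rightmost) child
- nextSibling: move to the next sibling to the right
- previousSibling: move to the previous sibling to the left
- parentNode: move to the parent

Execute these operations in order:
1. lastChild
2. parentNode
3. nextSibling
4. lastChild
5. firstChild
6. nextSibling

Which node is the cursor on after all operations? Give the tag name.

After 1 (lastChild): label
After 2 (parentNode): ol
After 3 (nextSibling): ol (no-op, stayed)
After 4 (lastChild): label
After 5 (firstChild): article
After 6 (nextSibling): nav

Answer: nav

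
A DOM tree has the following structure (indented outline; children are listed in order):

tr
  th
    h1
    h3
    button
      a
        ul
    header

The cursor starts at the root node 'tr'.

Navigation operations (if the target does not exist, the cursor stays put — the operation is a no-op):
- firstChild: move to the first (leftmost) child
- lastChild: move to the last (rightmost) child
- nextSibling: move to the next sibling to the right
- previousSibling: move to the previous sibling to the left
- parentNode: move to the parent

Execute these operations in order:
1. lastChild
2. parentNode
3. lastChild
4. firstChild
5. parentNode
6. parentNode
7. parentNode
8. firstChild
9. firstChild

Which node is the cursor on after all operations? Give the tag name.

After 1 (lastChild): th
After 2 (parentNode): tr
After 3 (lastChild): th
After 4 (firstChild): h1
After 5 (parentNode): th
After 6 (parentNode): tr
After 7 (parentNode): tr (no-op, stayed)
After 8 (firstChild): th
After 9 (firstChild): h1

Answer: h1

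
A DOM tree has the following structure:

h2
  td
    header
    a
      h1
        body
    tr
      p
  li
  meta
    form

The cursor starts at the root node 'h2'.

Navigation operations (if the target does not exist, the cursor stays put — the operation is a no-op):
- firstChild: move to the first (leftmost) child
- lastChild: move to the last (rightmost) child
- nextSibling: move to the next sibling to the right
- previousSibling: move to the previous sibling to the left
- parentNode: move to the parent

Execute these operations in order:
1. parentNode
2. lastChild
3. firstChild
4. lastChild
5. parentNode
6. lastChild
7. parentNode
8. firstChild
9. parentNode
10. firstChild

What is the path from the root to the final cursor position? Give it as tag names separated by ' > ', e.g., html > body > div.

After 1 (parentNode): h2 (no-op, stayed)
After 2 (lastChild): meta
After 3 (firstChild): form
After 4 (lastChild): form (no-op, stayed)
After 5 (parentNode): meta
After 6 (lastChild): form
After 7 (parentNode): meta
After 8 (firstChild): form
After 9 (parentNode): meta
After 10 (firstChild): form

Answer: h2 > meta > form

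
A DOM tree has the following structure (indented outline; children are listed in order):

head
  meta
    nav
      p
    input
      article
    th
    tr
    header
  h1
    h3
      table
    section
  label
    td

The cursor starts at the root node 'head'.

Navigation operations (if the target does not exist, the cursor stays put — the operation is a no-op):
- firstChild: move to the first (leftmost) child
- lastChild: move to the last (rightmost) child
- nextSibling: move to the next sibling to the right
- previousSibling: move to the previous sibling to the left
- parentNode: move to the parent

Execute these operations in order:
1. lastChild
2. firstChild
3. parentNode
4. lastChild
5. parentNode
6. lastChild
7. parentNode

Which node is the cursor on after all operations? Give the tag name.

After 1 (lastChild): label
After 2 (firstChild): td
After 3 (parentNode): label
After 4 (lastChild): td
After 5 (parentNode): label
After 6 (lastChild): td
After 7 (parentNode): label

Answer: label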